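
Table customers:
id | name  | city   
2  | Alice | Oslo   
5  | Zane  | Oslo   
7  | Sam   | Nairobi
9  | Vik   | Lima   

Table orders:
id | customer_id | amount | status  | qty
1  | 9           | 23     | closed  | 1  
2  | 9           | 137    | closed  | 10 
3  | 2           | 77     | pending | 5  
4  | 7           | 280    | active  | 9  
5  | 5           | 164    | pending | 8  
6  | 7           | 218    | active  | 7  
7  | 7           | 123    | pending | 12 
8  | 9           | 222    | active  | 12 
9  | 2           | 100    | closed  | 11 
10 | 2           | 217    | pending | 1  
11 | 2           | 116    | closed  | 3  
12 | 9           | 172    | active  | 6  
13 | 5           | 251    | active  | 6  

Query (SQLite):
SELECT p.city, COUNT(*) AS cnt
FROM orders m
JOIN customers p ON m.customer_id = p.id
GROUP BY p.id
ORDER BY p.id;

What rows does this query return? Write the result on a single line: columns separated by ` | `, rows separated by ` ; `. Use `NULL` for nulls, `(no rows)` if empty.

Oslo | 4 ; Oslo | 2 ; Nairobi | 3 ; Lima | 4

Join each orders row to its customers via customer_id.
Group joined rows by customers.id; compute COUNT(*) per group.
  2: ids {3, 9, 10, 11} → COUNT(*)=4
  5: ids {5, 13} → COUNT(*)=2
  7: ids {4, 6, 7} → COUNT(*)=3
  9: ids {1, 2, 8, 12} → COUNT(*)=4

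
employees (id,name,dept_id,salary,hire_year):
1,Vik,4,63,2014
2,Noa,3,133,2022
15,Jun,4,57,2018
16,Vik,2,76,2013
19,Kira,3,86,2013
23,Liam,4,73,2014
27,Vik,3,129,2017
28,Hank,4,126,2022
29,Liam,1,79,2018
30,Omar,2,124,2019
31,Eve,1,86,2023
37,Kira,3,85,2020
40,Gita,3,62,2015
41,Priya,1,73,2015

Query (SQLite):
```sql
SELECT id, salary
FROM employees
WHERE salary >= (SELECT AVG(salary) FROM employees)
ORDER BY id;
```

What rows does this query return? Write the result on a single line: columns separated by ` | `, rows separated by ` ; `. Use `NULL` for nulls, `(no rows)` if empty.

2 | 133 ; 27 | 129 ; 28 | 126 ; 30 | 124

Scalar subquery: AVG(salary) over all employees rows = 89.428571 (≈; comparison uses full precision).
Keep rows where salary >= that value.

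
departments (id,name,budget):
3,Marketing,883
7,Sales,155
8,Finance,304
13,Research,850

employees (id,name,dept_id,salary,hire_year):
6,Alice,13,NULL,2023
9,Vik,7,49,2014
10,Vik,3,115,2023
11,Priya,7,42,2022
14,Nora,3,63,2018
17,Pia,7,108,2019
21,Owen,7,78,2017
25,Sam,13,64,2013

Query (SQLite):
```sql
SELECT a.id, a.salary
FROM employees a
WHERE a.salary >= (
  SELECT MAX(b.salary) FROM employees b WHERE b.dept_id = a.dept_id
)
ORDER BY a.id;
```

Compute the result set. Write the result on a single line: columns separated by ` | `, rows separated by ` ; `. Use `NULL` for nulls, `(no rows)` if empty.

For each employees row a, compute MAX(salary) over rows sharing a.dept_id.
Keep row a if a.salary >= that per-group MAX.
  dept_id=3: MAX(salary) = 115
  dept_id=7: MAX(salary) = 108
  dept_id=13: MAX(salary) = 64

10 | 115 ; 17 | 108 ; 25 | 64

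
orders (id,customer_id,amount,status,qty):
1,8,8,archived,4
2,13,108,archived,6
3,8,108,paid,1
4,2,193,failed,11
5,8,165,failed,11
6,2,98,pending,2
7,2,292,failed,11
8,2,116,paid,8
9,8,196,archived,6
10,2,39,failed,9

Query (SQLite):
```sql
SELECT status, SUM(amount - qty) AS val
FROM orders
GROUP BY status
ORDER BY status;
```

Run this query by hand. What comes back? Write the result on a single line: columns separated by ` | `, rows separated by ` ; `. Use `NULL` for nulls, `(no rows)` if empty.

For each row compute amount - qty.
Group by status; take SUM of the expression per group.
  archived: ids {1, 2, 9} → SUM(amount - qty)=296
  failed: ids {4, 5, 7, 10} → SUM(amount - qty)=647
  paid: ids {3, 8} → SUM(amount - qty)=215
  pending: ids {6} → SUM(amount - qty)=96

archived | 296 ; failed | 647 ; paid | 215 ; pending | 96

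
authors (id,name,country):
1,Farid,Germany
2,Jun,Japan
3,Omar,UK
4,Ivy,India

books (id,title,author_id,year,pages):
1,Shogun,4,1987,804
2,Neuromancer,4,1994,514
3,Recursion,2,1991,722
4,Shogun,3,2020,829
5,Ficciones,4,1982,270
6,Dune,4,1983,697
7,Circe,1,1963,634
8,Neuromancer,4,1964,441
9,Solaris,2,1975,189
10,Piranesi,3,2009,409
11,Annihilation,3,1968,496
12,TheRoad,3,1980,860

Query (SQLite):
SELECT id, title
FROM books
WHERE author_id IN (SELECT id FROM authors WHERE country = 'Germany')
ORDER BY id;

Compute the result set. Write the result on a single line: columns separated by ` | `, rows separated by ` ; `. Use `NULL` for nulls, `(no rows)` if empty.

Inner query: authors.id where country = 'Germany'.
Outer: keep books rows whose author_id is in that set.
Inner query → {1}

7 | Circe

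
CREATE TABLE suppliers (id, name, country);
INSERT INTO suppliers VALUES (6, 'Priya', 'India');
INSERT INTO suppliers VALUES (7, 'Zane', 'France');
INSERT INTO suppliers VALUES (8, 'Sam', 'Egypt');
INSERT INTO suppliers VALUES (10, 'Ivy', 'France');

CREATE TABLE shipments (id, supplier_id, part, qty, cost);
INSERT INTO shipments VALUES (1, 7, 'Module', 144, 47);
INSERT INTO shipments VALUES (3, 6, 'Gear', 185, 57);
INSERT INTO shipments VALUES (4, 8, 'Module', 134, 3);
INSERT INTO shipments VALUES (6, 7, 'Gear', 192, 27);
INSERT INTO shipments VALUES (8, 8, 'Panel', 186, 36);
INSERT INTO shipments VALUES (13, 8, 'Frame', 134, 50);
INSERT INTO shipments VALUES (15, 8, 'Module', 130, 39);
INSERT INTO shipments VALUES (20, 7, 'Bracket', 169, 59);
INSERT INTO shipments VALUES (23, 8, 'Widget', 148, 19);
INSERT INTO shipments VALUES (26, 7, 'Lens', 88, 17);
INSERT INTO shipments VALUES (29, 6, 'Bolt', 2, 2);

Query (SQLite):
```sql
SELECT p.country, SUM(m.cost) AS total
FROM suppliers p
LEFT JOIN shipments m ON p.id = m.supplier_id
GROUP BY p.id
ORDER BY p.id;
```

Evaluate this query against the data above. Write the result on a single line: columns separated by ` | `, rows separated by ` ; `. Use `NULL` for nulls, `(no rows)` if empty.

India | 59 ; France | 150 ; Egypt | 147 ; France | NULL

LEFT JOIN keeps every suppliers row; unmatched ones get NULL for shipments columns.
Group by suppliers.id and compute SUM(m.cost). SUM over an all-NULL group is NULL.
  6: ids {3, 29} → SUM(m.cost)=59
  7: ids {1, 6, 20, 26} → SUM(m.cost)=150
  8: ids {4, 8, 13, 15, 23} → SUM(m.cost)=147
  10: ids {—} → SUM(m.cost)=NULL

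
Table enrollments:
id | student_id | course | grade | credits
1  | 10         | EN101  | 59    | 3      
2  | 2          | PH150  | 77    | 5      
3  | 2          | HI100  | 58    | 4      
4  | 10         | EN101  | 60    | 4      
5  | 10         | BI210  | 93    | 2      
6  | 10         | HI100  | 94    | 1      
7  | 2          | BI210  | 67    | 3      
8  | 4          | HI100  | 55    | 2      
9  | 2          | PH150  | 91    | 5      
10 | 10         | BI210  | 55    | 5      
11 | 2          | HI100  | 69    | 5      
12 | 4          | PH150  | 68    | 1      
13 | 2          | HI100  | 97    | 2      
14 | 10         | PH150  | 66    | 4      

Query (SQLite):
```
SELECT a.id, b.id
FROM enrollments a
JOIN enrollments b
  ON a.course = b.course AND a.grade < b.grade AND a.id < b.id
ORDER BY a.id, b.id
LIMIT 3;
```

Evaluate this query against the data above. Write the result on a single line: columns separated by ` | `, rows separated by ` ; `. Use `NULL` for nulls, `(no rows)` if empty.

1 | 4 ; 2 | 9 ; 3 | 6

Pairs (a,b) with same course, a.grade < b.grade, a.id < b.id.
course groups: BI210:{5,7,10} EN101:{1,4} HI100:{3,6,8,11,13} PH150:{2,9,12,14}
Ordered by (a.id, b.id); first 3.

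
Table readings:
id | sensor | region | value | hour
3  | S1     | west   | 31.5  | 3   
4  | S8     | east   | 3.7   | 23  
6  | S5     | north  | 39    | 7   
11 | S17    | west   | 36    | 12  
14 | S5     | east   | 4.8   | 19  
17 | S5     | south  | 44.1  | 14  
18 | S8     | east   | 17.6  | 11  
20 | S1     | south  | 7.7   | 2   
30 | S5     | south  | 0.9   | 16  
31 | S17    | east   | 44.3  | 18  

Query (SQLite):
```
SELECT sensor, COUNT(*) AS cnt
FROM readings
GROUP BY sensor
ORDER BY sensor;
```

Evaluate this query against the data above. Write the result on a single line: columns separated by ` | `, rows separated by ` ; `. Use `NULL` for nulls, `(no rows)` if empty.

Partition readings by sensor; compute COUNT(*) within each group.
  S1: ids {3, 20} → COUNT(*)=2
  S17: ids {11, 31} → COUNT(*)=2
  S5: ids {6, 14, 17, 30} → COUNT(*)=4
  S8: ids {4, 18} → COUNT(*)=2

S1 | 2 ; S17 | 2 ; S5 | 4 ; S8 | 2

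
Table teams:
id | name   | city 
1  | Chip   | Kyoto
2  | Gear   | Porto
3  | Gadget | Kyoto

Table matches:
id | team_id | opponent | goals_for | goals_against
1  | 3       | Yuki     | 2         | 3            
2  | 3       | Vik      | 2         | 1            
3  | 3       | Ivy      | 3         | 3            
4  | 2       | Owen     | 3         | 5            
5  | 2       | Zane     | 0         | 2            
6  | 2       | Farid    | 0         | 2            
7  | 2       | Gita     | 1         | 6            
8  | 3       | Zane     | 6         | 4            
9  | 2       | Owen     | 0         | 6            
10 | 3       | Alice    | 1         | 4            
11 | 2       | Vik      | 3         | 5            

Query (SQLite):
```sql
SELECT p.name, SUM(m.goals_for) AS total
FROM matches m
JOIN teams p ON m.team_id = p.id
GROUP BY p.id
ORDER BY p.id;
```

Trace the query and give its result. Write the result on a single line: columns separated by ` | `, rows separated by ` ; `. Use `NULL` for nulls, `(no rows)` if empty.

Gear | 7 ; Gadget | 14

Join each matches row to its teams via team_id.
Group joined rows by teams.id; compute SUM(m.goals_for) per group.
  2: ids {4, 5, 6, 7, 9, 11} → SUM(m.goals_for)=7
  3: ids {1, 2, 3, 8, 10} → SUM(m.goals_for)=14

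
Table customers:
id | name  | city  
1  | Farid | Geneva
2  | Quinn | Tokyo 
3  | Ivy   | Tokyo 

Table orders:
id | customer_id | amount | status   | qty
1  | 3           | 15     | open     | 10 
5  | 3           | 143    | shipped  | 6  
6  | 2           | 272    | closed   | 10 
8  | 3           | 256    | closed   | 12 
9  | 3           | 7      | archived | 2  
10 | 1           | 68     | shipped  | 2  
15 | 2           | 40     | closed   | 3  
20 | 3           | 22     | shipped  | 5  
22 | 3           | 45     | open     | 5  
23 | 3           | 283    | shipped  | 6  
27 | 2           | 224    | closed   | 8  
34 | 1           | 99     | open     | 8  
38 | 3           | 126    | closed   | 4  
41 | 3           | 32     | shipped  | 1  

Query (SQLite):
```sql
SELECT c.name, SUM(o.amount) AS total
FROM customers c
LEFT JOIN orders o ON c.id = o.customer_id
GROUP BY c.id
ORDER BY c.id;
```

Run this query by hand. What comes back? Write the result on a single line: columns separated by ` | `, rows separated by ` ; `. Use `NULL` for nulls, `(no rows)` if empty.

Farid | 167 ; Quinn | 536 ; Ivy | 929

LEFT JOIN keeps every customers row; unmatched ones get NULL for orders columns.
Group by customers.id and compute SUM(o.amount). SUM over an all-NULL group is NULL.
  1: ids {10, 34} → SUM(o.amount)=167
  2: ids {6, 15, 27} → SUM(o.amount)=536
  3: ids {1, 5, 8, 9, 20, 22, 23, 38, 41} → SUM(o.amount)=929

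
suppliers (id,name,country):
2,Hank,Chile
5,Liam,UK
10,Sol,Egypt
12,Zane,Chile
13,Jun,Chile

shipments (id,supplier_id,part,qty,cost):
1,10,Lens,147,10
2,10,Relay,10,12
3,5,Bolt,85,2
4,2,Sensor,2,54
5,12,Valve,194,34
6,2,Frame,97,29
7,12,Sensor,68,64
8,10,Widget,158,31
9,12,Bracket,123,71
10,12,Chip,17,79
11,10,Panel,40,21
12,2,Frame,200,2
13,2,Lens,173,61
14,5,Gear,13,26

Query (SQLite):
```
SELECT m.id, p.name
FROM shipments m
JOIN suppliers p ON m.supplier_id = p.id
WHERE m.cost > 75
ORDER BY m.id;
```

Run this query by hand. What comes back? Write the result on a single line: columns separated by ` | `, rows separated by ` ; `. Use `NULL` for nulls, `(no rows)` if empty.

Each shipments row matches the suppliers row where supplier_id = suppliers.id.
Then keep rows with m.cost > 75.

10 | Zane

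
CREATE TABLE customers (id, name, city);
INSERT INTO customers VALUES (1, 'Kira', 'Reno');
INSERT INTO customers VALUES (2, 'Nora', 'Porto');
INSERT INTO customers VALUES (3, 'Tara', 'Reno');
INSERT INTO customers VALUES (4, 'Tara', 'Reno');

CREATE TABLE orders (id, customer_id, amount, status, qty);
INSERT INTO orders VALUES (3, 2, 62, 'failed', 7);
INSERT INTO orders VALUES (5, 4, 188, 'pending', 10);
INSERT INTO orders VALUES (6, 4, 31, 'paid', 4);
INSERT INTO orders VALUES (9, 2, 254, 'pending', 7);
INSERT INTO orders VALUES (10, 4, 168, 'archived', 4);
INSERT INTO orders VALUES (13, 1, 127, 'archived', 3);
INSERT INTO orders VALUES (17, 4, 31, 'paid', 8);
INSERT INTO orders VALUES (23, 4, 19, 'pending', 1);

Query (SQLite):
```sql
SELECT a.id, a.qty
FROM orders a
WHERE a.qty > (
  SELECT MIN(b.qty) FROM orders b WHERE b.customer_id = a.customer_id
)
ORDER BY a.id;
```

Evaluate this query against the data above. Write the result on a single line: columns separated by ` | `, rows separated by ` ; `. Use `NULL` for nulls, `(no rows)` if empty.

5 | 10 ; 6 | 4 ; 10 | 4 ; 17 | 8

For each orders row a, compute MIN(qty) over rows sharing a.customer_id.
Keep row a if a.qty > that per-group MIN.
  customer_id=1: MIN(qty) = 3
  customer_id=2: MIN(qty) = 7
  customer_id=4: MIN(qty) = 1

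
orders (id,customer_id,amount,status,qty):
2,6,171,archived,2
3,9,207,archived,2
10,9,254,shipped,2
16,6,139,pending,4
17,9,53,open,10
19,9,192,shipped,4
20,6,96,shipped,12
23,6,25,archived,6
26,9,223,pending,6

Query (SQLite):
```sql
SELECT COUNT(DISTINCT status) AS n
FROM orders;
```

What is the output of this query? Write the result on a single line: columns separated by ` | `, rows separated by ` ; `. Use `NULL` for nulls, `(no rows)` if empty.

4

Count distinct non-NULL status values.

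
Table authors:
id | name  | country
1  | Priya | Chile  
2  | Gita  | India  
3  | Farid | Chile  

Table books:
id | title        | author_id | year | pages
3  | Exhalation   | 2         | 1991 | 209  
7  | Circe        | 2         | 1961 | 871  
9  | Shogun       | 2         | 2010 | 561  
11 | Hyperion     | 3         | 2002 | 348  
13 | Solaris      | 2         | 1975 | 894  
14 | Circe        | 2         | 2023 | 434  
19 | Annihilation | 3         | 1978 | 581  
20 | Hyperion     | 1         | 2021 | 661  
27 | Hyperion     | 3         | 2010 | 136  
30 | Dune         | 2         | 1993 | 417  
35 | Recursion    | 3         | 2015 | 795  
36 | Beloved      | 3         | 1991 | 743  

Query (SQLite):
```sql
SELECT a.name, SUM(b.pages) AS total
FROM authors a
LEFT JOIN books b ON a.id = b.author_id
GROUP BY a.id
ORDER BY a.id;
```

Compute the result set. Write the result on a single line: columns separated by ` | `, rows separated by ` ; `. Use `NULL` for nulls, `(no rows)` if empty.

Priya | 661 ; Gita | 3386 ; Farid | 2603

LEFT JOIN keeps every authors row; unmatched ones get NULL for books columns.
Group by authors.id and compute SUM(b.pages). SUM over an all-NULL group is NULL.
  1: ids {20} → SUM(b.pages)=661
  2: ids {3, 7, 9, 13, 14, 30} → SUM(b.pages)=3386
  3: ids {11, 19, 27, 35, 36} → SUM(b.pages)=2603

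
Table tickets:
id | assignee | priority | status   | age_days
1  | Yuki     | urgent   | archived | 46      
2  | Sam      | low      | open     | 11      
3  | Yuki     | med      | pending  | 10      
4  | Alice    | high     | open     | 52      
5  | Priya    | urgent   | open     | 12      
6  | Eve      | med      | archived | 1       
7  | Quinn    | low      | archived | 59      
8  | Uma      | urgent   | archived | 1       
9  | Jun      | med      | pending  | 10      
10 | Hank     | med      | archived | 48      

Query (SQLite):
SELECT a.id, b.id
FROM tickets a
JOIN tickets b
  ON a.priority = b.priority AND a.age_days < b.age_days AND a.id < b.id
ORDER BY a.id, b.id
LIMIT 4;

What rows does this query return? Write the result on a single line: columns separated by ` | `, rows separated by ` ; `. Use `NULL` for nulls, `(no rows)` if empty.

Pairs (a,b) with same priority, a.age_days < b.age_days, a.id < b.id.
priority groups: high:{4} low:{2,7} med:{3,6,9,10} urgent:{1,5,8}
Ordered by (a.id, b.id); first 4.

2 | 7 ; 3 | 10 ; 6 | 9 ; 6 | 10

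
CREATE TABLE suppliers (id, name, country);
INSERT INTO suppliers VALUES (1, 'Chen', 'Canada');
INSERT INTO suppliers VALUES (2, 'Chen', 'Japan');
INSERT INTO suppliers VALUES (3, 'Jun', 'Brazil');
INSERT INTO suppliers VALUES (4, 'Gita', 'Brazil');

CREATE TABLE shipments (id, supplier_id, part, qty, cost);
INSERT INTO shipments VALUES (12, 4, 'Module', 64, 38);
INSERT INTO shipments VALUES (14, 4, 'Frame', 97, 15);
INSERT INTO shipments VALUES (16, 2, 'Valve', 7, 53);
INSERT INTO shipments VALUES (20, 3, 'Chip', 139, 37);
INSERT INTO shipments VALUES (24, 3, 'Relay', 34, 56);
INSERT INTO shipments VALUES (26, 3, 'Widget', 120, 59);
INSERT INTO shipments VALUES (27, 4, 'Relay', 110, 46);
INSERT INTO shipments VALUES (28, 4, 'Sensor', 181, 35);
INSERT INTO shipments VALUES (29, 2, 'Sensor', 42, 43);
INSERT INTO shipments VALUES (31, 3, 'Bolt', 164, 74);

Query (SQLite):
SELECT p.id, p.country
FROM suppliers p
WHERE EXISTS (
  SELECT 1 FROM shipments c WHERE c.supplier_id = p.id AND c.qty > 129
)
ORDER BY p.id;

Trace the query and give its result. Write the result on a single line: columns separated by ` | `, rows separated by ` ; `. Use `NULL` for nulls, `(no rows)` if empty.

For each suppliers row, check whether any shipments with matching supplier_id has qty > 129.
Keep rows where that is true.

3 | Brazil ; 4 | Brazil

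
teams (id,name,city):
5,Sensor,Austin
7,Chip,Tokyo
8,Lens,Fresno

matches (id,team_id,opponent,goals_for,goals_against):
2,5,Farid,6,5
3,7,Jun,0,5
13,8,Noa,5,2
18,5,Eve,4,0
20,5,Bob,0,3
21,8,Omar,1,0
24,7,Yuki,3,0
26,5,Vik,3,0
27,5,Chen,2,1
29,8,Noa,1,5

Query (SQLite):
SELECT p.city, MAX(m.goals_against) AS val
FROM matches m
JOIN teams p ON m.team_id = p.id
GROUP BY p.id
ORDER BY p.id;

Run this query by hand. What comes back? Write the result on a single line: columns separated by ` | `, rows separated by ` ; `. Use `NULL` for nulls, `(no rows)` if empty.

Austin | 5 ; Tokyo | 5 ; Fresno | 5

Join each matches row to its teams via team_id.
Group joined rows by teams.id; compute MAX(m.goals_against) per group.
  5: ids {2, 18, 20, 26, 27} → MAX(m.goals_against)=5
  7: ids {3, 24} → MAX(m.goals_against)=5
  8: ids {13, 21, 29} → MAX(m.goals_against)=5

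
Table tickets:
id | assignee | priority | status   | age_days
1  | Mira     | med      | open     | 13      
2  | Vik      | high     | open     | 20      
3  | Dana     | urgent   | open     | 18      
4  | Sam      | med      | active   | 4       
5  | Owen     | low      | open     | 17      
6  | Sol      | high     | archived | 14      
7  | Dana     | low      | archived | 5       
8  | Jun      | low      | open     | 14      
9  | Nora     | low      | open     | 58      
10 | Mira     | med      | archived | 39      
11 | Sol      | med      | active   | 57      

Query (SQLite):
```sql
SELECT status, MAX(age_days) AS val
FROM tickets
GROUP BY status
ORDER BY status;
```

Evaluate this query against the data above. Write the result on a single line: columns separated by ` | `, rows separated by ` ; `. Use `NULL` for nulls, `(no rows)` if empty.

active | 57 ; archived | 39 ; open | 58

Partition tickets by status; compute MAX(age_days) within each group.
  active: ids {4, 11} → MAX(age_days)=57
  archived: ids {6, 7, 10} → MAX(age_days)=39
  open: ids {1, 2, 3, 5, 8, 9} → MAX(age_days)=58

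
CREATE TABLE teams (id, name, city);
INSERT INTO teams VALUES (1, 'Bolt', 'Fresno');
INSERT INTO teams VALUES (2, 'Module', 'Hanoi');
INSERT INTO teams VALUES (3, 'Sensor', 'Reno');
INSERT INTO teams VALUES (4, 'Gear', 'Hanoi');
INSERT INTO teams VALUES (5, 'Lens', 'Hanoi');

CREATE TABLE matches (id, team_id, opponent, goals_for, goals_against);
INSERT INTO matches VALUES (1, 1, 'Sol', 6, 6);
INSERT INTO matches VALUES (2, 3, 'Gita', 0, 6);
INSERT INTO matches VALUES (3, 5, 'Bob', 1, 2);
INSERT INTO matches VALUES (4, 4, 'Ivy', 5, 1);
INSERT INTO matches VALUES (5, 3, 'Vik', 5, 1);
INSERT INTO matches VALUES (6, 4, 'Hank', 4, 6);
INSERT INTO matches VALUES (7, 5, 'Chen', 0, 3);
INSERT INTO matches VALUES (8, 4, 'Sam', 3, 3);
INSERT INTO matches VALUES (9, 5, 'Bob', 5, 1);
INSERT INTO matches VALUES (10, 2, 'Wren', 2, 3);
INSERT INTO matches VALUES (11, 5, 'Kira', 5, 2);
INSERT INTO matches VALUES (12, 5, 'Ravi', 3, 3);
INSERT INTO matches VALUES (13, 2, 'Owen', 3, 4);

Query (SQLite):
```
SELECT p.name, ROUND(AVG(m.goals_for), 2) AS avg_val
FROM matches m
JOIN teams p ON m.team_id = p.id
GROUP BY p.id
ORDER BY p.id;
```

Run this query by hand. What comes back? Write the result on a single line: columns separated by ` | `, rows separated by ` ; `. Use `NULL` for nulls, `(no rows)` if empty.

Bolt | 6 ; Module | 2.5 ; Sensor | 2.5 ; Gear | 4 ; Lens | 2.8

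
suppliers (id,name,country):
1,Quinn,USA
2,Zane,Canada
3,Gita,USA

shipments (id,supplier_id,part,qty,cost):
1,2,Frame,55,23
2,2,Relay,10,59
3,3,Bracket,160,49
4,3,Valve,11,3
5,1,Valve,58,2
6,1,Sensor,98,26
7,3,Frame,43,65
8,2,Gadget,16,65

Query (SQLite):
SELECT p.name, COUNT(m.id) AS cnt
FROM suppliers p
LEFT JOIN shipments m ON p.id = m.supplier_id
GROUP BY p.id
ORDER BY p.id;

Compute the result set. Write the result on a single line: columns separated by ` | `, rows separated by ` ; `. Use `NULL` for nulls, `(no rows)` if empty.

LEFT JOIN keeps every suppliers row; unmatched ones get NULL for shipments columns.
Group by suppliers.id and compute COUNT(m.id). COUNT(col) of an all-NULL group is 0.
  1: ids {5, 6} → COUNT(m.id)=2
  2: ids {1, 2, 8} → COUNT(m.id)=3
  3: ids {3, 4, 7} → COUNT(m.id)=3

Quinn | 2 ; Zane | 3 ; Gita | 3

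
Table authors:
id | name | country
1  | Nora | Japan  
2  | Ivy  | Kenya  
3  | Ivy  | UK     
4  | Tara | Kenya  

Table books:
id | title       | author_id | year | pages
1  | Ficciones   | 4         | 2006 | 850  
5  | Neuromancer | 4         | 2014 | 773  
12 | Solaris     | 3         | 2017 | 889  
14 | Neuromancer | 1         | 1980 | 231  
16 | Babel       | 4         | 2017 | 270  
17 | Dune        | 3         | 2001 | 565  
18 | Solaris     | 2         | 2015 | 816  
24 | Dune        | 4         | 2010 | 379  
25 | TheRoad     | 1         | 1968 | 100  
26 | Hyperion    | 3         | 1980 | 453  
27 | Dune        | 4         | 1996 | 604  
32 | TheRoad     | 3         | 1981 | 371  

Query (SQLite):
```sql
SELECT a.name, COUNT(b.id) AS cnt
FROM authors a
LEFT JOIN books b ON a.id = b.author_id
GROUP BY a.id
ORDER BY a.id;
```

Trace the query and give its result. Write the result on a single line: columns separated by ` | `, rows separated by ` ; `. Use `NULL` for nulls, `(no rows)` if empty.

Nora | 2 ; Ivy | 1 ; Ivy | 4 ; Tara | 5

LEFT JOIN keeps every authors row; unmatched ones get NULL for books columns.
Group by authors.id and compute COUNT(b.id). COUNT(col) of an all-NULL group is 0.
  1: ids {14, 25} → COUNT(b.id)=2
  2: ids {18} → COUNT(b.id)=1
  3: ids {12, 17, 26, 32} → COUNT(b.id)=4
  4: ids {1, 5, 16, 24, 27} → COUNT(b.id)=5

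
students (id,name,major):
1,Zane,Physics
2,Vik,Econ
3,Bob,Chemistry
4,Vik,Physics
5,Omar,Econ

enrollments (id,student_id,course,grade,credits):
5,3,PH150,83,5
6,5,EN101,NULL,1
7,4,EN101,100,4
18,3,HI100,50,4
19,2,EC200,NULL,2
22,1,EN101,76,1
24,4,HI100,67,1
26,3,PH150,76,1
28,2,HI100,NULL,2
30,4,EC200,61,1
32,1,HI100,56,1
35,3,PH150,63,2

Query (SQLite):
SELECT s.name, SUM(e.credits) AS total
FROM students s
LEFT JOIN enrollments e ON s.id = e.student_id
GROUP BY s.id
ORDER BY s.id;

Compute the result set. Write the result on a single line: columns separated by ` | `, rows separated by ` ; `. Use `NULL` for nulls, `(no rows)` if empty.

Zane | 2 ; Vik | 4 ; Bob | 12 ; Vik | 6 ; Omar | 1

LEFT JOIN keeps every students row; unmatched ones get NULL for enrollments columns.
Group by students.id and compute SUM(e.credits). SUM over an all-NULL group is NULL.
  1: ids {22, 32} → SUM(e.credits)=2
  2: ids {19, 28} → SUM(e.credits)=4
  3: ids {5, 18, 26, 35} → SUM(e.credits)=12
  4: ids {7, 24, 30} → SUM(e.credits)=6
  5: ids {6} → SUM(e.credits)=1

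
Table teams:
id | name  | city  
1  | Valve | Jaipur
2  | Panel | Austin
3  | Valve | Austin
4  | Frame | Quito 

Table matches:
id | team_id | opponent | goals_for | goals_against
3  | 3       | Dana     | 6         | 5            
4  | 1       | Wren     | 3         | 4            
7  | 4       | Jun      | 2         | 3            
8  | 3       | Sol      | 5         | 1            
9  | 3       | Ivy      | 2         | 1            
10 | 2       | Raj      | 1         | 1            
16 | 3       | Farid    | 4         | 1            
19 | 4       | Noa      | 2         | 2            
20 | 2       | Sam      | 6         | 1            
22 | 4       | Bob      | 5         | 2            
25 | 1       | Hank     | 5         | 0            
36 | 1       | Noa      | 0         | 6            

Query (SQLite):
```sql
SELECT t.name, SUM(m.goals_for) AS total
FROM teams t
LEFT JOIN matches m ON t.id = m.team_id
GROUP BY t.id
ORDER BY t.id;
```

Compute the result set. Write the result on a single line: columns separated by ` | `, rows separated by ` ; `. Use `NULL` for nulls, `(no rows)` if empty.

Valve | 8 ; Panel | 7 ; Valve | 17 ; Frame | 9

LEFT JOIN keeps every teams row; unmatched ones get NULL for matches columns.
Group by teams.id and compute SUM(m.goals_for). SUM over an all-NULL group is NULL.
  1: ids {4, 25, 36} → SUM(m.goals_for)=8
  2: ids {10, 20} → SUM(m.goals_for)=7
  3: ids {3, 8, 9, 16} → SUM(m.goals_for)=17
  4: ids {7, 19, 22} → SUM(m.goals_for)=9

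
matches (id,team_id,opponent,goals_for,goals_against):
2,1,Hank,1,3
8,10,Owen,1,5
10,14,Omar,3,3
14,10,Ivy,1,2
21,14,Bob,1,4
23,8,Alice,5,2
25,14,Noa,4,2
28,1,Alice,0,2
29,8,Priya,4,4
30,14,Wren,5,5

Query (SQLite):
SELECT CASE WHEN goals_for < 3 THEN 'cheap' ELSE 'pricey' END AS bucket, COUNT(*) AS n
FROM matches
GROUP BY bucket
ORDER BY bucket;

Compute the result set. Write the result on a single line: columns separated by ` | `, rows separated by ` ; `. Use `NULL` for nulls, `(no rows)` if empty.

Bucket rows by goals_for < 3 → 'cheap' else 'pricey'; count each bucket.

cheap | 5 ; pricey | 5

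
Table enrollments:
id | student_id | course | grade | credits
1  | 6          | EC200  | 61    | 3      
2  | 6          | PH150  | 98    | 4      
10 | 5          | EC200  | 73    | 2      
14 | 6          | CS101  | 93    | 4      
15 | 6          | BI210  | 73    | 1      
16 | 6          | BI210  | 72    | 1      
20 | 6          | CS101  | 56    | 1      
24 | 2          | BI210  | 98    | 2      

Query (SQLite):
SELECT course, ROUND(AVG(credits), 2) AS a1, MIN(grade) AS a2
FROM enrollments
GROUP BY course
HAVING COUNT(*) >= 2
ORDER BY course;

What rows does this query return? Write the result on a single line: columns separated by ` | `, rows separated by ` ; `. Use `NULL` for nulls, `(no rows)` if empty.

Group enrollments by course.
Per group compute: ROUND(AVG(credits), 2), MIN(grade).
HAVING: drop groups with fewer than 2 rows.
  BI210: ids {15, 16, 24} → ROUND(AVG(credits), 2)=1.33, MIN(grade)=72
  CS101: ids {14, 20} → ROUND(AVG(credits), 2)=2.5, MIN(grade)=56
  EC200: ids {1, 10} → ROUND(AVG(credits), 2)=2.5, MIN(grade)=61
  PH150: ids {2} → ROUND(AVG(credits), 2)=4, MIN(grade)=98

BI210 | 1.33 | 72 ; CS101 | 2.5 | 56 ; EC200 | 2.5 | 61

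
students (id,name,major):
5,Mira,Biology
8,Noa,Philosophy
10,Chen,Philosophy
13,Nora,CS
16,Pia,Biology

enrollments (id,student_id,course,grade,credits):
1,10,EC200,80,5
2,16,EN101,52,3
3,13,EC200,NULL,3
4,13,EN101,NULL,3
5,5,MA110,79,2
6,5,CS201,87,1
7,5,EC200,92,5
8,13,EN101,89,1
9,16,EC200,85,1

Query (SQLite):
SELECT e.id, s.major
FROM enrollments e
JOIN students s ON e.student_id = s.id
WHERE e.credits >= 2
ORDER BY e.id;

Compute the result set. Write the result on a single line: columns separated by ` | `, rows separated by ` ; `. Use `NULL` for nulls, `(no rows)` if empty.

Each enrollments row matches the students row where student_id = students.id.
Then keep rows with e.credits >= 2.

1 | Philosophy ; 2 | Biology ; 3 | CS ; 4 | CS ; 5 | Biology ; 7 | Biology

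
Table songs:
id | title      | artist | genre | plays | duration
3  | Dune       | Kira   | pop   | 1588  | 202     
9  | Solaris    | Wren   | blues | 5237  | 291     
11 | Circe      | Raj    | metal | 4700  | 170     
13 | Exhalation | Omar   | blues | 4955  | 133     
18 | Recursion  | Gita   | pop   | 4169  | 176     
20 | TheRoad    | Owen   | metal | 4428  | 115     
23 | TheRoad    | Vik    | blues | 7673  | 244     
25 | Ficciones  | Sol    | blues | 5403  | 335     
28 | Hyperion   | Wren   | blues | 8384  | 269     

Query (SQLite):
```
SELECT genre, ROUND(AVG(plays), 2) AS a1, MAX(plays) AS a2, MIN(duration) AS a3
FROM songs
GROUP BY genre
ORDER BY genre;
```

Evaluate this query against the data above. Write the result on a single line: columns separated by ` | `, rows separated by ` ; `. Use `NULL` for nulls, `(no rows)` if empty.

Group songs by genre.
Per group compute: ROUND(AVG(plays), 2), MAX(plays), MIN(duration).
  blues: ids {9, 13, 23, 25, 28} → ROUND(AVG(plays), 2)=6330.4, MAX(plays)=8384, MIN(duration)=133
  metal: ids {11, 20} → ROUND(AVG(plays), 2)=4564, MAX(plays)=4700, MIN(duration)=115
  pop: ids {3, 18} → ROUND(AVG(plays), 2)=2878.5, MAX(plays)=4169, MIN(duration)=176

blues | 6330.4 | 8384 | 133 ; metal | 4564 | 4700 | 115 ; pop | 2878.5 | 4169 | 176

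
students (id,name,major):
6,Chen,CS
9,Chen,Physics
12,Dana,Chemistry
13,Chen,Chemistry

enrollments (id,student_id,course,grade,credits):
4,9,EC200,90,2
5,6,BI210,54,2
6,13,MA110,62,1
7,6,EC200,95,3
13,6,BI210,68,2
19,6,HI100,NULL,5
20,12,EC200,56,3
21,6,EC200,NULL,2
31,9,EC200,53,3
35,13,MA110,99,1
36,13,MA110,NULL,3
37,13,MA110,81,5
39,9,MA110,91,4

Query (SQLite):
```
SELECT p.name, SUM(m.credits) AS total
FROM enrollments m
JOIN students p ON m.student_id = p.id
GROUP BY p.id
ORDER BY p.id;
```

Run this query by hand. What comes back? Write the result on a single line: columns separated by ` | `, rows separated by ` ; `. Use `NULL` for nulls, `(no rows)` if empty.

Join each enrollments row to its students via student_id.
Group joined rows by students.id; compute SUM(m.credits) per group.
  6: ids {5, 7, 13, 19, 21} → SUM(m.credits)=14
  9: ids {4, 31, 39} → SUM(m.credits)=9
  12: ids {20} → SUM(m.credits)=3
  13: ids {6, 35, 36, 37} → SUM(m.credits)=10

Chen | 14 ; Chen | 9 ; Dana | 3 ; Chen | 10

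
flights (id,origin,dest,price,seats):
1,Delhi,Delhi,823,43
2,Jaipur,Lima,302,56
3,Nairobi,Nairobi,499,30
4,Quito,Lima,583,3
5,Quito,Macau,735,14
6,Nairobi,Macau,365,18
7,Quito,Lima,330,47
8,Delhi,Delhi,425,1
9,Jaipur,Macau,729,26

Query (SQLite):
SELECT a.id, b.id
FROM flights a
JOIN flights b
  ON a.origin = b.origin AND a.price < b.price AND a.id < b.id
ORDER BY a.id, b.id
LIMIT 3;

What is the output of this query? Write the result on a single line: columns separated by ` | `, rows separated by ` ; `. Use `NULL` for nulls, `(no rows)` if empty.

Pairs (a,b) with same origin, a.price < b.price, a.id < b.id.
origin groups: Delhi:{1,8} Jaipur:{2,9} Nairobi:{3,6} Quito:{4,5,7}
Ordered by (a.id, b.id); first 3.

2 | 9 ; 4 | 5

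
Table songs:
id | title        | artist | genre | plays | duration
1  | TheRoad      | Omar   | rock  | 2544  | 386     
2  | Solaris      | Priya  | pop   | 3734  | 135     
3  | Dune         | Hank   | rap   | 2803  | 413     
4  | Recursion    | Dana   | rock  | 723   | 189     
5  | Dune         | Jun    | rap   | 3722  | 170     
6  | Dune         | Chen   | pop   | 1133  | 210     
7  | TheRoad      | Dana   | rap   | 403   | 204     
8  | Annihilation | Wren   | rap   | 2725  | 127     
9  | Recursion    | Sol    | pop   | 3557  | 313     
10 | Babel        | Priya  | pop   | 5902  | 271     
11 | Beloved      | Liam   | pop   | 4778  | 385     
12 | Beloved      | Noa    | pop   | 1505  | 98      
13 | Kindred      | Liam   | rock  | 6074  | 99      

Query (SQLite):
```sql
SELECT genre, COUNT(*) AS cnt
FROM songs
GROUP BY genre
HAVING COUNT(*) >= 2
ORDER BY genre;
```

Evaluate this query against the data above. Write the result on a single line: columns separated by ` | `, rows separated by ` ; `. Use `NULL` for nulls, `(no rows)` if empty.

pop | 6 ; rap | 4 ; rock | 3

Partition songs by genre; compute COUNT(*) within each group.
HAVING: keep groups with count ≥ 2.
  pop: ids {2, 6, 9, 10, 11, 12} → COUNT(*)=6
  rap: ids {3, 5, 7, 8} → COUNT(*)=4
  rock: ids {1, 4, 13} → COUNT(*)=3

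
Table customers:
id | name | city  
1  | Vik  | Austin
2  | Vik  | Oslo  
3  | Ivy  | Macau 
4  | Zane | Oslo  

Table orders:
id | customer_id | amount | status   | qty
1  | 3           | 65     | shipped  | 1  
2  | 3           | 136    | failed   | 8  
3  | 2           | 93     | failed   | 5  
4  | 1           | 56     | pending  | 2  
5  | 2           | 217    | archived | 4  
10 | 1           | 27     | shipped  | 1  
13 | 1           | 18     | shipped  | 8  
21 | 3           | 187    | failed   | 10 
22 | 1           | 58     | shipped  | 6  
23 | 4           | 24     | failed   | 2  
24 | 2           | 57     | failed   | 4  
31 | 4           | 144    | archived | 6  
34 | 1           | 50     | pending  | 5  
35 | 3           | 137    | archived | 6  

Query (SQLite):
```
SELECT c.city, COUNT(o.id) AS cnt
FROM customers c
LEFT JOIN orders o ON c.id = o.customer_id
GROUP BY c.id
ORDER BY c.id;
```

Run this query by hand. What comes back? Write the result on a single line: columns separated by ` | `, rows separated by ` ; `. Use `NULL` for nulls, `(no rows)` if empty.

Austin | 5 ; Oslo | 3 ; Macau | 4 ; Oslo | 2

LEFT JOIN keeps every customers row; unmatched ones get NULL for orders columns.
Group by customers.id and compute COUNT(o.id). COUNT(col) of an all-NULL group is 0.
  1: ids {4, 10, 13, 22, 34} → COUNT(o.id)=5
  2: ids {3, 5, 24} → COUNT(o.id)=3
  3: ids {1, 2, 21, 35} → COUNT(o.id)=4
  4: ids {23, 31} → COUNT(o.id)=2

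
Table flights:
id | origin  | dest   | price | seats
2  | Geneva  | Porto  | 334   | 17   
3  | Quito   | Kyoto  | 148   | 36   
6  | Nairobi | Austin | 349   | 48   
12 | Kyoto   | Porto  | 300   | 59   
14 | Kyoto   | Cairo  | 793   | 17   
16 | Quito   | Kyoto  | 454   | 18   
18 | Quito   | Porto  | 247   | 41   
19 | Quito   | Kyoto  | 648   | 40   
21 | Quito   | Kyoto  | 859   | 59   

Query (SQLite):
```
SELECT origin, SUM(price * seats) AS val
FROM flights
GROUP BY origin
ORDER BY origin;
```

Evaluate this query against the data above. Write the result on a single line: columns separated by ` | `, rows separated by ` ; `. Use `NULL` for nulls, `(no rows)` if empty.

For each row compute price * seats.
Group by origin; take SUM of the expression per group.
  Geneva: ids {2} → SUM(price * seats)=5678
  Kyoto: ids {12, 14} → SUM(price * seats)=31181
  Nairobi: ids {6} → SUM(price * seats)=16752
  Quito: ids {3, 16, 18, 19, 21} → SUM(price * seats)=100228

Geneva | 5678 ; Kyoto | 31181 ; Nairobi | 16752 ; Quito | 100228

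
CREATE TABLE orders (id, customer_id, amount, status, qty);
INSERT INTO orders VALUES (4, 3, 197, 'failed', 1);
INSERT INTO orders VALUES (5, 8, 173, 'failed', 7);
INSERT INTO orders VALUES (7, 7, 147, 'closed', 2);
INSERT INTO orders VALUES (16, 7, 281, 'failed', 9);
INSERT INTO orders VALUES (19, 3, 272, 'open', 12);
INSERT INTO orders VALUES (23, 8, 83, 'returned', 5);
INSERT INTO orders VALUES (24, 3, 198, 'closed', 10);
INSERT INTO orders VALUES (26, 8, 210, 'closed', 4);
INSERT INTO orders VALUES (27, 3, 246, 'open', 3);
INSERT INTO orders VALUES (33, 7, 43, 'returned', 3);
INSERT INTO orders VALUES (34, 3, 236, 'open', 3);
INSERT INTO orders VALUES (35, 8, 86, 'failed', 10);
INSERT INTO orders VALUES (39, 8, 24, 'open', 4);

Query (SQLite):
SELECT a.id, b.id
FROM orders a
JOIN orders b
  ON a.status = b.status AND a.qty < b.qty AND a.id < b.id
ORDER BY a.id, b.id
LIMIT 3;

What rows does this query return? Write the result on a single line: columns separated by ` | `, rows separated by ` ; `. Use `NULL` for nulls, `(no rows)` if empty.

4 | 5 ; 4 | 16 ; 4 | 35

Pairs (a,b) with same status, a.qty < b.qty, a.id < b.id.
status groups: closed:{7,24,26} failed:{4,5,16,35} open:{19,27,34,39} returned:{23,33}
Ordered by (a.id, b.id); first 3.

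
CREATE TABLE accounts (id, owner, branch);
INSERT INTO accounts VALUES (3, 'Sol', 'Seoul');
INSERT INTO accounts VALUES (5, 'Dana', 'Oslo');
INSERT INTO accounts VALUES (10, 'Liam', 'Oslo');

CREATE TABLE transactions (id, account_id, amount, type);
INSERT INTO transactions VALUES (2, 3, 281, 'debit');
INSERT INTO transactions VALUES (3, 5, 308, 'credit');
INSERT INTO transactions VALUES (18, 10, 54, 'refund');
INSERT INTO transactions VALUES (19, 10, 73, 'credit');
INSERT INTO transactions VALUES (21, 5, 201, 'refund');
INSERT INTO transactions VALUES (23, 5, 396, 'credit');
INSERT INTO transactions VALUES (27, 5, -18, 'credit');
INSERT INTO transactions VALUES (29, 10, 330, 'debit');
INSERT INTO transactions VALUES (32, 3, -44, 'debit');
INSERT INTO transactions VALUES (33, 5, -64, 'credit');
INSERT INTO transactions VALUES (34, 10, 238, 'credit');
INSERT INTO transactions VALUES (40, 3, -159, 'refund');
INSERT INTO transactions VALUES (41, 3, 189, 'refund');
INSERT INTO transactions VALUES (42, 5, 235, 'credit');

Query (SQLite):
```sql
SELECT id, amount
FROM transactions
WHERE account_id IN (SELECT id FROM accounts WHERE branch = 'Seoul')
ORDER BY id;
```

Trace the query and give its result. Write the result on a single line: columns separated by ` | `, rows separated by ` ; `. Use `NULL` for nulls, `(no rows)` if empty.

Inner query: accounts.id where branch = 'Seoul'.
Outer: keep transactions rows whose account_id is in that set.
Inner query → {3}

2 | 281 ; 32 | -44 ; 40 | -159 ; 41 | 189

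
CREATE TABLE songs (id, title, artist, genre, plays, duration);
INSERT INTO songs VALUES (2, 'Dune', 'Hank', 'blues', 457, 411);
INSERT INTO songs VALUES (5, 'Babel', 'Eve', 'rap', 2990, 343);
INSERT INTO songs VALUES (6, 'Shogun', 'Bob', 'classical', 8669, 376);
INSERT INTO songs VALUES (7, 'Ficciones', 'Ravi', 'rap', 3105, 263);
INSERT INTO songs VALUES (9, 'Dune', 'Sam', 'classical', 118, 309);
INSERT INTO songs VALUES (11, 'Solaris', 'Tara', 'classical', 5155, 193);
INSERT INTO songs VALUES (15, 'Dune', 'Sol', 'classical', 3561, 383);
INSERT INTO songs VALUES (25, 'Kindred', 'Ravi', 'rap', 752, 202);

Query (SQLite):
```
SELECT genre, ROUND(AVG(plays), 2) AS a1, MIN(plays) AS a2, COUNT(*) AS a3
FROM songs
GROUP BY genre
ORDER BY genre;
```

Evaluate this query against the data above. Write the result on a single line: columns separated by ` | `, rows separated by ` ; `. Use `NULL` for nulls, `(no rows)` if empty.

Group songs by genre.
Per group compute: ROUND(AVG(plays), 2), MIN(plays), COUNT(*).
  blues: ids {2} → ROUND(AVG(plays), 2)=457, MIN(plays)=457, COUNT(*)=1
  classical: ids {6, 9, 11, 15} → ROUND(AVG(plays), 2)=4375.75, MIN(plays)=118, COUNT(*)=4
  rap: ids {5, 7, 25} → ROUND(AVG(plays), 2)=2282.33, MIN(plays)=752, COUNT(*)=3

blues | 457 | 457 | 1 ; classical | 4375.75 | 118 | 4 ; rap | 2282.33 | 752 | 3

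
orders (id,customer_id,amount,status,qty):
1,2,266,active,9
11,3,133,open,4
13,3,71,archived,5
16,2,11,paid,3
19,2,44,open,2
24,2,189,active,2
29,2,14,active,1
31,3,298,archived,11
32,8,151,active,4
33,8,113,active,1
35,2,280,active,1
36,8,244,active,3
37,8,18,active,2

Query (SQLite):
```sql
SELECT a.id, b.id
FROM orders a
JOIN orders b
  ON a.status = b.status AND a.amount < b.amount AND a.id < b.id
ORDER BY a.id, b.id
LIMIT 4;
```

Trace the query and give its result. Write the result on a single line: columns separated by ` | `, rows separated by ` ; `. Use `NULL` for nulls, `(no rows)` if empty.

Pairs (a,b) with same status, a.amount < b.amount, a.id < b.id.
status groups: active:{1,24,29,32,33,35,36,37} archived:{13,31} open:{11,19} paid:{16}
Ordered by (a.id, b.id); first 4.

1 | 35 ; 13 | 31 ; 24 | 35 ; 24 | 36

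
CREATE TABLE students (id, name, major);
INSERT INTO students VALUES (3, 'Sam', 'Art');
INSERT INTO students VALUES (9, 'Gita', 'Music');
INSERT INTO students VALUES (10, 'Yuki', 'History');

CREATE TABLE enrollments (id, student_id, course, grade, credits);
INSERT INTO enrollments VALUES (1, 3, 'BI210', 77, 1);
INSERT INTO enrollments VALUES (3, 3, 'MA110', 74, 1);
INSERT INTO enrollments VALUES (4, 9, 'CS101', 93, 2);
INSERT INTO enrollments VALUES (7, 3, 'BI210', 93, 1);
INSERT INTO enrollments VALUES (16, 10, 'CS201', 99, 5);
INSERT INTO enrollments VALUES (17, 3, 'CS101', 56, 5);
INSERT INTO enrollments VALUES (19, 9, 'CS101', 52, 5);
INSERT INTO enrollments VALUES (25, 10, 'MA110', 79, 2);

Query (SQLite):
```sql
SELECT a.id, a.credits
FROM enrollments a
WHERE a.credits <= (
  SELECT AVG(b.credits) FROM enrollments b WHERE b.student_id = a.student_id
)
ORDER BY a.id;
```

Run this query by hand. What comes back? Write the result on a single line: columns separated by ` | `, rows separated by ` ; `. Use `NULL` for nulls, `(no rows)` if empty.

1 | 1 ; 3 | 1 ; 4 | 2 ; 7 | 1 ; 25 | 2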